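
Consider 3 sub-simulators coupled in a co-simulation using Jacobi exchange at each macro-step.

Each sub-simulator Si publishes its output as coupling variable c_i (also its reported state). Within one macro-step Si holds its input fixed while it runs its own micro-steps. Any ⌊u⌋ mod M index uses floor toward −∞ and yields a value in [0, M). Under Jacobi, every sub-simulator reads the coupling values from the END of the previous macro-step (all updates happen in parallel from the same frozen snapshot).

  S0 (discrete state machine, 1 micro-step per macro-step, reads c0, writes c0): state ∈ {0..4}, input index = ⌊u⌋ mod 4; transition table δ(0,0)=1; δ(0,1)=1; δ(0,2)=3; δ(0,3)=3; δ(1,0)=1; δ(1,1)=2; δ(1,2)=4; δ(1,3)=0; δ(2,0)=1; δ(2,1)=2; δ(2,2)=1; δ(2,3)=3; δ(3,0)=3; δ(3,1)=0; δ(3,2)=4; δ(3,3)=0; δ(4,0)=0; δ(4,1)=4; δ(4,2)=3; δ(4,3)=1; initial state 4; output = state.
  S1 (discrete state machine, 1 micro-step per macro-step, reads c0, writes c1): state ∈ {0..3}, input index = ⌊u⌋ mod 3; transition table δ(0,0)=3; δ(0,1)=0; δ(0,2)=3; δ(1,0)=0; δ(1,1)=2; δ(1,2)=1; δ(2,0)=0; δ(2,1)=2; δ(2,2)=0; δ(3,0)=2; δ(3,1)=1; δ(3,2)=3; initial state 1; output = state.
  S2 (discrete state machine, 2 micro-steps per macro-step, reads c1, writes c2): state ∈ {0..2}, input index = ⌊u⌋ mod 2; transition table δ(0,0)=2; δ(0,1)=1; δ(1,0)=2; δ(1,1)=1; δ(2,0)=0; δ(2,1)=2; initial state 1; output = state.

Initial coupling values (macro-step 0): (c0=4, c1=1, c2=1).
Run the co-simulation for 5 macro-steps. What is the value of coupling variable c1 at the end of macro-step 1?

macro 1: S0 reads c0=4 → after 1×micro: 0; S1 reads c0=4 → after 1×micro: 2; S2 reads c1=1 → after 2×micro: 1 ⇒ (c0=0, c1=2, c2=1)
macro 2: S0 reads c0=0 → after 1×micro: 1; S1 reads c0=0 → after 1×micro: 0; S2 reads c1=2 → after 2×micro: 0 ⇒ (c0=1, c1=0, c2=0)
macro 3: S0 reads c0=1 → after 1×micro: 2; S1 reads c0=1 → after 1×micro: 0; S2 reads c1=0 → after 2×micro: 0 ⇒ (c0=2, c1=0, c2=0)
macro 4: S0 reads c0=2 → after 1×micro: 1; S1 reads c0=2 → after 1×micro: 3; S2 reads c1=0 → after 2×micro: 0 ⇒ (c0=1, c1=3, c2=0)
macro 5: S0 reads c0=1 → after 1×micro: 2; S1 reads c0=1 → after 1×micro: 1; S2 reads c1=3 → after 2×micro: 1 ⇒ (c0=2, c1=1, c2=1)

c1 at macro-step 1 = 2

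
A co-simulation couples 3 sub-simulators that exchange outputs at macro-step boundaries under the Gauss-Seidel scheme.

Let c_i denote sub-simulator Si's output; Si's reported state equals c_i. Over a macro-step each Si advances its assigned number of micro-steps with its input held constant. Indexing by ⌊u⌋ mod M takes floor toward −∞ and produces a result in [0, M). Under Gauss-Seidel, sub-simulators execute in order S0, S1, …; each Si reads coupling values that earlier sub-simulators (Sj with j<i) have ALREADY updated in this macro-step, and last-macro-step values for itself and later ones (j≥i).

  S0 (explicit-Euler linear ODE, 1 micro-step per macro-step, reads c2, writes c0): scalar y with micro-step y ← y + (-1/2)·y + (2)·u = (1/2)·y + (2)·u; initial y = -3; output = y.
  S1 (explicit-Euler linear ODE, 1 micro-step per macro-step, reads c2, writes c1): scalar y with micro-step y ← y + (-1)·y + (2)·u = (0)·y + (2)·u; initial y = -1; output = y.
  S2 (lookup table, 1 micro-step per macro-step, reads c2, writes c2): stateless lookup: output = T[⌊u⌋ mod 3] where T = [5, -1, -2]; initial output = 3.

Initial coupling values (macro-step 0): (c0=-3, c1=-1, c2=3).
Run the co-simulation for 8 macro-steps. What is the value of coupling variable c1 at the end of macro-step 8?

c1 at macro-step 8 = -2

macro 1: S0 reads c2=3 → after 1×micro: 9/2; S1 reads c2=3 → after 1×micro: 6; S2 reads c2=3 → after 1×micro: 5 ⇒ (c0=9/2, c1=6, c2=5)
macro 2: S0 reads c2=5 → after 1×micro: 49/4; S1 reads c2=5 → after 1×micro: 10; S2 reads c2=5 → after 1×micro: -2 ⇒ (c0=49/4, c1=10, c2=-2)
macro 3: S0 reads c2=-2 → after 1×micro: 17/8; S1 reads c2=-2 → after 1×micro: -4; S2 reads c2=-2 → after 1×micro: -1 ⇒ (c0=17/8, c1=-4, c2=-1)
macro 4: S0 reads c2=-1 → after 1×micro: -15/16; S1 reads c2=-1 → after 1×micro: -2; S2 reads c2=-1 → after 1×micro: -2 ⇒ (c0=-15/16, c1=-2, c2=-2)
macro 5: S0 reads c2=-2 → after 1×micro: -143/32; S1 reads c2=-2 → after 1×micro: -4; S2 reads c2=-2 → after 1×micro: -1 ⇒ (c0=-143/32, c1=-4, c2=-1)
macro 6: S0 reads c2=-1 → after 1×micro: -271/64; S1 reads c2=-1 → after 1×micro: -2; S2 reads c2=-1 → after 1×micro: -2 ⇒ (c0=-271/64, c1=-2, c2=-2)
macro 7: S0 reads c2=-2 → after 1×micro: -783/128; S1 reads c2=-2 → after 1×micro: -4; S2 reads c2=-2 → after 1×micro: -1 ⇒ (c0=-783/128, c1=-4, c2=-1)
macro 8: S0 reads c2=-1 → after 1×micro: -1295/256; S1 reads c2=-1 → after 1×micro: -2; S2 reads c2=-1 → after 1×micro: -2 ⇒ (c0=-1295/256, c1=-2, c2=-2)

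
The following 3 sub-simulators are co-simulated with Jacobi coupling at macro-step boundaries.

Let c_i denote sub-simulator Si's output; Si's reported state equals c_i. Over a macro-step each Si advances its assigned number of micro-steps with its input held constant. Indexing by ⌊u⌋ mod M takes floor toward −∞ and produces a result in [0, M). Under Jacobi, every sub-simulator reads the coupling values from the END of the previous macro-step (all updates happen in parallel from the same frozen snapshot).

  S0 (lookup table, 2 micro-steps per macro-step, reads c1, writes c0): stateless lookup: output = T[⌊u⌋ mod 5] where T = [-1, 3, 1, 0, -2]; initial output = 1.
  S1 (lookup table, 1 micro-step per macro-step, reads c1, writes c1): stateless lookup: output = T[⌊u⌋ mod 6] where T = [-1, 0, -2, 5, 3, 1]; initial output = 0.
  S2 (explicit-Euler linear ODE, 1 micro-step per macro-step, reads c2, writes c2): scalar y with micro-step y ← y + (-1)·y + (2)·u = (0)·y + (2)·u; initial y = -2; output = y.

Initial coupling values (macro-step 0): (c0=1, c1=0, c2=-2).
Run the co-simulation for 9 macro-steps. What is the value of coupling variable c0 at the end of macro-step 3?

macro 1: S0 reads c1=0 → after 2×micro: -1; S1 reads c1=0 → after 1×micro: -1; S2 reads c2=-2 → after 1×micro: -4 ⇒ (c0=-1, c1=-1, c2=-4)
macro 2: S0 reads c1=-1 → after 2×micro: -2; S1 reads c1=-1 → after 1×micro: 1; S2 reads c2=-4 → after 1×micro: -8 ⇒ (c0=-2, c1=1, c2=-8)
macro 3: S0 reads c1=1 → after 2×micro: 3; S1 reads c1=1 → after 1×micro: 0; S2 reads c2=-8 → after 1×micro: -16 ⇒ (c0=3, c1=0, c2=-16)
macro 4: S0 reads c1=0 → after 2×micro: -1; S1 reads c1=0 → after 1×micro: -1; S2 reads c2=-16 → after 1×micro: -32 ⇒ (c0=-1, c1=-1, c2=-32)
macro 5: S0 reads c1=-1 → after 2×micro: -2; S1 reads c1=-1 → after 1×micro: 1; S2 reads c2=-32 → after 1×micro: -64 ⇒ (c0=-2, c1=1, c2=-64)
macro 6: S0 reads c1=1 → after 2×micro: 3; S1 reads c1=1 → after 1×micro: 0; S2 reads c2=-64 → after 1×micro: -128 ⇒ (c0=3, c1=0, c2=-128)
macro 7: S0 reads c1=0 → after 2×micro: -1; S1 reads c1=0 → after 1×micro: -1; S2 reads c2=-128 → after 1×micro: -256 ⇒ (c0=-1, c1=-1, c2=-256)
macro 8: S0 reads c1=-1 → after 2×micro: -2; S1 reads c1=-1 → after 1×micro: 1; S2 reads c2=-256 → after 1×micro: -512 ⇒ (c0=-2, c1=1, c2=-512)
macro 9: S0 reads c1=1 → after 2×micro: 3; S1 reads c1=1 → after 1×micro: 0; S2 reads c2=-512 → after 1×micro: -1024 ⇒ (c0=3, c1=0, c2=-1024)

c0 at macro-step 3 = 3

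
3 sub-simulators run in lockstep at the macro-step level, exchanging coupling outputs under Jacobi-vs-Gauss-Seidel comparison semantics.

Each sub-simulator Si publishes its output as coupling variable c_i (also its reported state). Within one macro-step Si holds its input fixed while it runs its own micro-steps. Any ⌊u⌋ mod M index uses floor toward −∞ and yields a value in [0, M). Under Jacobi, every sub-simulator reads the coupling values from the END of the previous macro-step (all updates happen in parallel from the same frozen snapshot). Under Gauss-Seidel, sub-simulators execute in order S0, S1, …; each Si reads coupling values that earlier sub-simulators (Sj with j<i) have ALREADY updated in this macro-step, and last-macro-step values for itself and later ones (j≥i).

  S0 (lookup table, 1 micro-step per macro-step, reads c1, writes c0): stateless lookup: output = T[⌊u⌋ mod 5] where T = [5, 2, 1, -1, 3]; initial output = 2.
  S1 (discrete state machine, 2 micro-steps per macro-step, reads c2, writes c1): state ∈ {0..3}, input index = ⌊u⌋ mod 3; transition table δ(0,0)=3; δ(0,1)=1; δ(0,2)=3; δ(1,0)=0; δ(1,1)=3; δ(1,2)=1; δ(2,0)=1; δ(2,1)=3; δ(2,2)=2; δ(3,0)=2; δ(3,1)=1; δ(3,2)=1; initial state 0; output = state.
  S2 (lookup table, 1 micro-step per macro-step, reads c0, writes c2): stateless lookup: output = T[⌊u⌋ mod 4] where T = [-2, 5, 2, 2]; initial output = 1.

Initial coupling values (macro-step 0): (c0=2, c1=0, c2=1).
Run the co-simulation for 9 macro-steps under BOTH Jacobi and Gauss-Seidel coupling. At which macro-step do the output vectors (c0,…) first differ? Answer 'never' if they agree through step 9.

first divergence at macro-step: 1

[Jacobi] macro 1: S0 reads c1=0 → after 1×micro: 5; S1 reads c2=1 → after 2×micro: 3; S2 reads c0=2 → after 1×micro: 2 ⇒ (c0=5, c1=3, c2=2)
[Jacobi] macro 2: S0 reads c1=3 → after 1×micro: -1; S1 reads c2=2 → after 2×micro: 1; S2 reads c0=5 → after 1×micro: 5 ⇒ (c0=-1, c1=1, c2=5)
[Jacobi] macro 3: S0 reads c1=1 → after 1×micro: 2; S1 reads c2=5 → after 2×micro: 1; S2 reads c0=-1 → after 1×micro: 2 ⇒ (c0=2, c1=1, c2=2)
[Jacobi] macro 4: S0 reads c1=1 → after 1×micro: 2; S1 reads c2=2 → after 2×micro: 1; S2 reads c0=2 → after 1×micro: 2 ⇒ (c0=2, c1=1, c2=2)
[Jacobi] macro 5: S0 reads c1=1 → after 1×micro: 2; S1 reads c2=2 → after 2×micro: 1; S2 reads c0=2 → after 1×micro: 2 ⇒ (c0=2, c1=1, c2=2)
[Jacobi] macro 6: S0 reads c1=1 → after 1×micro: 2; S1 reads c2=2 → after 2×micro: 1; S2 reads c0=2 → after 1×micro: 2 ⇒ (c0=2, c1=1, c2=2)
[Jacobi] macro 7: S0 reads c1=1 → after 1×micro: 2; S1 reads c2=2 → after 2×micro: 1; S2 reads c0=2 → after 1×micro: 2 ⇒ (c0=2, c1=1, c2=2)
[Jacobi] macro 8: S0 reads c1=1 → after 1×micro: 2; S1 reads c2=2 → after 2×micro: 1; S2 reads c0=2 → after 1×micro: 2 ⇒ (c0=2, c1=1, c2=2)
[Jacobi] macro 9: S0 reads c1=1 → after 1×micro: 2; S1 reads c2=2 → after 2×micro: 1; S2 reads c0=2 → after 1×micro: 2 ⇒ (c0=2, c1=1, c2=2)
[Gauss-Seidel] macro 1: S0 reads c1=0 → after 1×micro: 5; S1 reads c2=1 → after 2×micro: 3; S2 reads c0=5 → after 1×micro: 5 ⇒ (c0=5, c1=3, c2=5)
[Gauss-Seidel] macro 2: S0 reads c1=3 → after 1×micro: -1; S1 reads c2=5 → after 2×micro: 1; S2 reads c0=-1 → after 1×micro: 2 ⇒ (c0=-1, c1=1, c2=2)
[Gauss-Seidel] macro 3: S0 reads c1=1 → after 1×micro: 2; S1 reads c2=2 → after 2×micro: 1; S2 reads c0=2 → after 1×micro: 2 ⇒ (c0=2, c1=1, c2=2)
[Gauss-Seidel] macro 4: S0 reads c1=1 → after 1×micro: 2; S1 reads c2=2 → after 2×micro: 1; S2 reads c0=2 → after 1×micro: 2 ⇒ (c0=2, c1=1, c2=2)
[Gauss-Seidel] macro 5: S0 reads c1=1 → after 1×micro: 2; S1 reads c2=2 → after 2×micro: 1; S2 reads c0=2 → after 1×micro: 2 ⇒ (c0=2, c1=1, c2=2)
[Gauss-Seidel] macro 6: S0 reads c1=1 → after 1×micro: 2; S1 reads c2=2 → after 2×micro: 1; S2 reads c0=2 → after 1×micro: 2 ⇒ (c0=2, c1=1, c2=2)
[Gauss-Seidel] macro 7: S0 reads c1=1 → after 1×micro: 2; S1 reads c2=2 → after 2×micro: 1; S2 reads c0=2 → after 1×micro: 2 ⇒ (c0=2, c1=1, c2=2)
[Gauss-Seidel] macro 8: S0 reads c1=1 → after 1×micro: 2; S1 reads c2=2 → after 2×micro: 1; S2 reads c0=2 → after 1×micro: 2 ⇒ (c0=2, c1=1, c2=2)
[Gauss-Seidel] macro 9: S0 reads c1=1 → after 1×micro: 2; S1 reads c2=2 → after 2×micro: 1; S2 reads c0=2 → after 1×micro: 2 ⇒ (c0=2, c1=1, c2=2)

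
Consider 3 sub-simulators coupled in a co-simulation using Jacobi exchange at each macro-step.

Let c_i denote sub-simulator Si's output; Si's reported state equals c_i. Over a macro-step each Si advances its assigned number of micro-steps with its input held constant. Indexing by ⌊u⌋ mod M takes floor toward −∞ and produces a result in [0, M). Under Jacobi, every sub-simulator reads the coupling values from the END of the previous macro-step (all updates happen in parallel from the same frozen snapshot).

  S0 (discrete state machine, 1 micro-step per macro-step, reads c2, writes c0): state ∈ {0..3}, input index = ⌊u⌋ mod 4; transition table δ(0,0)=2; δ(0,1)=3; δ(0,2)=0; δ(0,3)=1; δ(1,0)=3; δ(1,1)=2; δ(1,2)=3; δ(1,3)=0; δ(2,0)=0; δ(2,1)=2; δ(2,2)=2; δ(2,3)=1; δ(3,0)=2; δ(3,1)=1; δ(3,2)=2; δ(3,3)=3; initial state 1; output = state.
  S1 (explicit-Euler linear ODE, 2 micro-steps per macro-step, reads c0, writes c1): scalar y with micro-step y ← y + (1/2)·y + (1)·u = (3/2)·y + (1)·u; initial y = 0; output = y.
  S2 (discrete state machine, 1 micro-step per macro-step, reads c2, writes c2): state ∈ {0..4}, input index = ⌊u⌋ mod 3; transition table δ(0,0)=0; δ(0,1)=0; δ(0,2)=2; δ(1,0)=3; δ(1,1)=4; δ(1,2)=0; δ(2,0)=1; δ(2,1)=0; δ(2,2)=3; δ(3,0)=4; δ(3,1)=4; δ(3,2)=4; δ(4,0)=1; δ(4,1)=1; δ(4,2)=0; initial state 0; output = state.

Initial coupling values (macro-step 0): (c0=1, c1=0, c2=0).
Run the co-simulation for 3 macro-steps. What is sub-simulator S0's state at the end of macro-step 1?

S0 state at macro-step 1 = 3

macro 1: S0 reads c2=0 → after 1×micro: 3; S1 reads c0=1 → after 2×micro: 5/2; S2 reads c2=0 → after 1×micro: 0 ⇒ (c0=3, c1=5/2, c2=0)
macro 2: S0 reads c2=0 → after 1×micro: 2; S1 reads c0=3 → after 2×micro: 105/8; S2 reads c2=0 → after 1×micro: 0 ⇒ (c0=2, c1=105/8, c2=0)
macro 3: S0 reads c2=0 → after 1×micro: 0; S1 reads c0=2 → after 2×micro: 1105/32; S2 reads c2=0 → after 1×micro: 0 ⇒ (c0=0, c1=1105/32, c2=0)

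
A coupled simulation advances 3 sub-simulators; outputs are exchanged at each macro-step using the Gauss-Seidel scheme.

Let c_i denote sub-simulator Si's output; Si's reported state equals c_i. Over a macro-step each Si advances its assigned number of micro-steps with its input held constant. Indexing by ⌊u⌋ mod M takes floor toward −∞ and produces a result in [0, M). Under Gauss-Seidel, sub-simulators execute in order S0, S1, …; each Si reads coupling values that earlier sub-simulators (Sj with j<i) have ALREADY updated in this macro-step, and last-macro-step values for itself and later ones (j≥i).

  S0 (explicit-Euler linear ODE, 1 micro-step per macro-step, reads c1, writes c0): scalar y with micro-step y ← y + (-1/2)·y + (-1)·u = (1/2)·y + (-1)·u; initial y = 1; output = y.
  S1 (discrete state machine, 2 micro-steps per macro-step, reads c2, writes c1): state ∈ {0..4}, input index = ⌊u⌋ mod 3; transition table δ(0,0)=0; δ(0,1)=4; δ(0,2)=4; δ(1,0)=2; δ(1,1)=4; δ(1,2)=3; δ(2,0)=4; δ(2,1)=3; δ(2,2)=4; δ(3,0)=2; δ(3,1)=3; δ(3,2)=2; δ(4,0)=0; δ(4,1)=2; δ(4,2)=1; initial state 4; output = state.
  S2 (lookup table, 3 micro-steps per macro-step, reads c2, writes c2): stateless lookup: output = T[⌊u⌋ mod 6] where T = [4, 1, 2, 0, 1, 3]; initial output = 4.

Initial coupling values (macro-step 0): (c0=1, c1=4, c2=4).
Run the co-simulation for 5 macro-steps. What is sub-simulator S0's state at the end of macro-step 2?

macro 1: S0 reads c1=4 → after 1×micro: -7/2; S1 reads c2=4 → after 2×micro: 3; S2 reads c2=4 → after 3×micro: 1 ⇒ (c0=-7/2, c1=3, c2=1)
macro 2: S0 reads c1=3 → after 1×micro: -19/4; S1 reads c2=1 → after 2×micro: 3; S2 reads c2=1 → after 3×micro: 1 ⇒ (c0=-19/4, c1=3, c2=1)
macro 3: S0 reads c1=3 → after 1×micro: -43/8; S1 reads c2=1 → after 2×micro: 3; S2 reads c2=1 → after 3×micro: 1 ⇒ (c0=-43/8, c1=3, c2=1)
macro 4: S0 reads c1=3 → after 1×micro: -91/16; S1 reads c2=1 → after 2×micro: 3; S2 reads c2=1 → after 3×micro: 1 ⇒ (c0=-91/16, c1=3, c2=1)
macro 5: S0 reads c1=3 → after 1×micro: -187/32; S1 reads c2=1 → after 2×micro: 3; S2 reads c2=1 → after 3×micro: 1 ⇒ (c0=-187/32, c1=3, c2=1)

S0 state at macro-step 2 = -19/4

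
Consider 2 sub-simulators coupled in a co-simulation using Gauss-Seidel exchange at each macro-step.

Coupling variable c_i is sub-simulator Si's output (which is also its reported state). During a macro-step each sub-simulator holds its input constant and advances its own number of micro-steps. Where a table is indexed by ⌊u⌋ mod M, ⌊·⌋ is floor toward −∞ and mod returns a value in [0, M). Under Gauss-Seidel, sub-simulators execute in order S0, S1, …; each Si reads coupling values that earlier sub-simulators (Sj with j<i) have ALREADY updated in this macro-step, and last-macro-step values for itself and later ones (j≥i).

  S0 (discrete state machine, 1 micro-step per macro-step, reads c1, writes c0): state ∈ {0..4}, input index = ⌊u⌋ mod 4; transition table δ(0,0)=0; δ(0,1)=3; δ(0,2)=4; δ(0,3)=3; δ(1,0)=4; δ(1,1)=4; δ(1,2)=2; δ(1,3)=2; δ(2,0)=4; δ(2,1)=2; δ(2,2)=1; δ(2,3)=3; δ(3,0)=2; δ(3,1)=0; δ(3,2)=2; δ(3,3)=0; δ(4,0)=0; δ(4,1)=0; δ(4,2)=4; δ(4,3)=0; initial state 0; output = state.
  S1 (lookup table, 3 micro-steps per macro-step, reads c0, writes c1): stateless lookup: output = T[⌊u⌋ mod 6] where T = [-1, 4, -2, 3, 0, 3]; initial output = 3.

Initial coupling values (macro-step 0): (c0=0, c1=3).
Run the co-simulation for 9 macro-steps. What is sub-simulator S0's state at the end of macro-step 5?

S0 state at macro-step 5 = 3

macro 1: S0 reads c1=3 → after 1×micro: 3; S1 reads c0=3 → after 3×micro: 3 ⇒ (c0=3, c1=3)
macro 2: S0 reads c1=3 → after 1×micro: 0; S1 reads c0=0 → after 3×micro: -1 ⇒ (c0=0, c1=-1)
macro 3: S0 reads c1=-1 → after 1×micro: 3; S1 reads c0=3 → after 3×micro: 3 ⇒ (c0=3, c1=3)
macro 4: S0 reads c1=3 → after 1×micro: 0; S1 reads c0=0 → after 3×micro: -1 ⇒ (c0=0, c1=-1)
macro 5: S0 reads c1=-1 → after 1×micro: 3; S1 reads c0=3 → after 3×micro: 3 ⇒ (c0=3, c1=3)
macro 6: S0 reads c1=3 → after 1×micro: 0; S1 reads c0=0 → after 3×micro: -1 ⇒ (c0=0, c1=-1)
macro 7: S0 reads c1=-1 → after 1×micro: 3; S1 reads c0=3 → after 3×micro: 3 ⇒ (c0=3, c1=3)
macro 8: S0 reads c1=3 → after 1×micro: 0; S1 reads c0=0 → after 3×micro: -1 ⇒ (c0=0, c1=-1)
macro 9: S0 reads c1=-1 → after 1×micro: 3; S1 reads c0=3 → after 3×micro: 3 ⇒ (c0=3, c1=3)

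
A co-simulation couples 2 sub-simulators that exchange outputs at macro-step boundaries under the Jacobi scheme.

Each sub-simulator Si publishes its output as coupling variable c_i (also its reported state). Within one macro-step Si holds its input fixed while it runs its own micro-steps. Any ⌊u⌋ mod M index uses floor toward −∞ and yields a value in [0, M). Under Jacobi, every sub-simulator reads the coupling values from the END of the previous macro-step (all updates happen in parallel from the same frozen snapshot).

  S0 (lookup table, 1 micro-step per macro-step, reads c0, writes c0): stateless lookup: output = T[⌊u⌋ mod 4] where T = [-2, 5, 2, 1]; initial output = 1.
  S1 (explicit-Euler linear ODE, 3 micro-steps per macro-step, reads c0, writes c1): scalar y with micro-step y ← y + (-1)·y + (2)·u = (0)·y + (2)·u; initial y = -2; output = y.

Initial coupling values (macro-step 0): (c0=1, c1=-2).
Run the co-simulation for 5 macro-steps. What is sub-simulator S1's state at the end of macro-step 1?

S1 state at macro-step 1 = 2

macro 1: S0 reads c0=1 → after 1×micro: 5; S1 reads c0=1 → after 3×micro: 2 ⇒ (c0=5, c1=2)
macro 2: S0 reads c0=5 → after 1×micro: 5; S1 reads c0=5 → after 3×micro: 10 ⇒ (c0=5, c1=10)
macro 3: S0 reads c0=5 → after 1×micro: 5; S1 reads c0=5 → after 3×micro: 10 ⇒ (c0=5, c1=10)
macro 4: S0 reads c0=5 → after 1×micro: 5; S1 reads c0=5 → after 3×micro: 10 ⇒ (c0=5, c1=10)
macro 5: S0 reads c0=5 → after 1×micro: 5; S1 reads c0=5 → after 3×micro: 10 ⇒ (c0=5, c1=10)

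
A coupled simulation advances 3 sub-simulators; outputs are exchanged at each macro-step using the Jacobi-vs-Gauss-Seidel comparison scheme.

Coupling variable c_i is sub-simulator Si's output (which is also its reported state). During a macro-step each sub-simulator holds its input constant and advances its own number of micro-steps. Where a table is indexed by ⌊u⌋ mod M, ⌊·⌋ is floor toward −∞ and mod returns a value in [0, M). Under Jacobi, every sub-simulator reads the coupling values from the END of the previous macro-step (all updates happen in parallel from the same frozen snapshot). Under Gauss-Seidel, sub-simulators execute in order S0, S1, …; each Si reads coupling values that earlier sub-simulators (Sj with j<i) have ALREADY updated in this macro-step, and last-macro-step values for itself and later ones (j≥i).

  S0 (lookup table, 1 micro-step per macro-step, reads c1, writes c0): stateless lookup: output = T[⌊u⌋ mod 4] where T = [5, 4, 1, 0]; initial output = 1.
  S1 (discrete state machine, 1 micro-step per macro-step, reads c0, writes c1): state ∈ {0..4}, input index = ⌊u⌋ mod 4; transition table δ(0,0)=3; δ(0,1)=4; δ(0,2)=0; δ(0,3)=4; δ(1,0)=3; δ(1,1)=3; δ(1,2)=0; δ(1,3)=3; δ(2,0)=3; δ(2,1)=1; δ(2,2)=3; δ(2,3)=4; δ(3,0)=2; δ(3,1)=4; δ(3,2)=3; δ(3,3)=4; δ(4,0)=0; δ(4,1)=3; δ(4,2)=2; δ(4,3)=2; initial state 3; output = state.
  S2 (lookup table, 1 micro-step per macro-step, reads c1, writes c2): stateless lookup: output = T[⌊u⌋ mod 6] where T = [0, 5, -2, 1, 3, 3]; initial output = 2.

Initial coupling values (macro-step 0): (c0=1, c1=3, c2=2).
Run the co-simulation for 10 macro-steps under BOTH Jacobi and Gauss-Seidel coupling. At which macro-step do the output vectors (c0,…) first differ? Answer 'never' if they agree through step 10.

first divergence at macro-step: 1

[Jacobi] macro 1: S0 reads c1=3 → after 1×micro: 0; S1 reads c0=1 → after 1×micro: 4; S2 reads c1=3 → after 1×micro: 1 ⇒ (c0=0, c1=4, c2=1)
[Jacobi] macro 2: S0 reads c1=4 → after 1×micro: 5; S1 reads c0=0 → after 1×micro: 0; S2 reads c1=4 → after 1×micro: 3 ⇒ (c0=5, c1=0, c2=3)
[Jacobi] macro 3: S0 reads c1=0 → after 1×micro: 5; S1 reads c0=5 → after 1×micro: 4; S2 reads c1=0 → after 1×micro: 0 ⇒ (c0=5, c1=4, c2=0)
[Jacobi] macro 4: S0 reads c1=4 → after 1×micro: 5; S1 reads c0=5 → after 1×micro: 3; S2 reads c1=4 → after 1×micro: 3 ⇒ (c0=5, c1=3, c2=3)
[Jacobi] macro 5: S0 reads c1=3 → after 1×micro: 0; S1 reads c0=5 → after 1×micro: 4; S2 reads c1=3 → after 1×micro: 1 ⇒ (c0=0, c1=4, c2=1)
[Jacobi] macro 6: S0 reads c1=4 → after 1×micro: 5; S1 reads c0=0 → after 1×micro: 0; S2 reads c1=4 → after 1×micro: 3 ⇒ (c0=5, c1=0, c2=3)
[Jacobi] macro 7: S0 reads c1=0 → after 1×micro: 5; S1 reads c0=5 → after 1×micro: 4; S2 reads c1=0 → after 1×micro: 0 ⇒ (c0=5, c1=4, c2=0)
[Jacobi] macro 8: S0 reads c1=4 → after 1×micro: 5; S1 reads c0=5 → after 1×micro: 3; S2 reads c1=4 → after 1×micro: 3 ⇒ (c0=5, c1=3, c2=3)
[Jacobi] macro 9: S0 reads c1=3 → after 1×micro: 0; S1 reads c0=5 → after 1×micro: 4; S2 reads c1=3 → after 1×micro: 1 ⇒ (c0=0, c1=4, c2=1)
[Jacobi] macro 10: S0 reads c1=4 → after 1×micro: 5; S1 reads c0=0 → after 1×micro: 0; S2 reads c1=4 → after 1×micro: 3 ⇒ (c0=5, c1=0, c2=3)
[Gauss-Seidel] macro 1: S0 reads c1=3 → after 1×micro: 0; S1 reads c0=0 → after 1×micro: 2; S2 reads c1=2 → after 1×micro: -2 ⇒ (c0=0, c1=2, c2=-2)
[Gauss-Seidel] macro 2: S0 reads c1=2 → after 1×micro: 1; S1 reads c0=1 → after 1×micro: 1; S2 reads c1=1 → after 1×micro: 5 ⇒ (c0=1, c1=1, c2=5)
[Gauss-Seidel] macro 3: S0 reads c1=1 → after 1×micro: 4; S1 reads c0=4 → after 1×micro: 3; S2 reads c1=3 → after 1×micro: 1 ⇒ (c0=4, c1=3, c2=1)
[Gauss-Seidel] macro 4: S0 reads c1=3 → after 1×micro: 0; S1 reads c0=0 → after 1×micro: 2; S2 reads c1=2 → after 1×micro: -2 ⇒ (c0=0, c1=2, c2=-2)
[Gauss-Seidel] macro 5: S0 reads c1=2 → after 1×micro: 1; S1 reads c0=1 → after 1×micro: 1; S2 reads c1=1 → after 1×micro: 5 ⇒ (c0=1, c1=1, c2=5)
[Gauss-Seidel] macro 6: S0 reads c1=1 → after 1×micro: 4; S1 reads c0=4 → after 1×micro: 3; S2 reads c1=3 → after 1×micro: 1 ⇒ (c0=4, c1=3, c2=1)
[Gauss-Seidel] macro 7: S0 reads c1=3 → after 1×micro: 0; S1 reads c0=0 → after 1×micro: 2; S2 reads c1=2 → after 1×micro: -2 ⇒ (c0=0, c1=2, c2=-2)
[Gauss-Seidel] macro 8: S0 reads c1=2 → after 1×micro: 1; S1 reads c0=1 → after 1×micro: 1; S2 reads c1=1 → after 1×micro: 5 ⇒ (c0=1, c1=1, c2=5)
[Gauss-Seidel] macro 9: S0 reads c1=1 → after 1×micro: 4; S1 reads c0=4 → after 1×micro: 3; S2 reads c1=3 → after 1×micro: 1 ⇒ (c0=4, c1=3, c2=1)
[Gauss-Seidel] macro 10: S0 reads c1=3 → after 1×micro: 0; S1 reads c0=0 → after 1×micro: 2; S2 reads c1=2 → after 1×micro: -2 ⇒ (c0=0, c1=2, c2=-2)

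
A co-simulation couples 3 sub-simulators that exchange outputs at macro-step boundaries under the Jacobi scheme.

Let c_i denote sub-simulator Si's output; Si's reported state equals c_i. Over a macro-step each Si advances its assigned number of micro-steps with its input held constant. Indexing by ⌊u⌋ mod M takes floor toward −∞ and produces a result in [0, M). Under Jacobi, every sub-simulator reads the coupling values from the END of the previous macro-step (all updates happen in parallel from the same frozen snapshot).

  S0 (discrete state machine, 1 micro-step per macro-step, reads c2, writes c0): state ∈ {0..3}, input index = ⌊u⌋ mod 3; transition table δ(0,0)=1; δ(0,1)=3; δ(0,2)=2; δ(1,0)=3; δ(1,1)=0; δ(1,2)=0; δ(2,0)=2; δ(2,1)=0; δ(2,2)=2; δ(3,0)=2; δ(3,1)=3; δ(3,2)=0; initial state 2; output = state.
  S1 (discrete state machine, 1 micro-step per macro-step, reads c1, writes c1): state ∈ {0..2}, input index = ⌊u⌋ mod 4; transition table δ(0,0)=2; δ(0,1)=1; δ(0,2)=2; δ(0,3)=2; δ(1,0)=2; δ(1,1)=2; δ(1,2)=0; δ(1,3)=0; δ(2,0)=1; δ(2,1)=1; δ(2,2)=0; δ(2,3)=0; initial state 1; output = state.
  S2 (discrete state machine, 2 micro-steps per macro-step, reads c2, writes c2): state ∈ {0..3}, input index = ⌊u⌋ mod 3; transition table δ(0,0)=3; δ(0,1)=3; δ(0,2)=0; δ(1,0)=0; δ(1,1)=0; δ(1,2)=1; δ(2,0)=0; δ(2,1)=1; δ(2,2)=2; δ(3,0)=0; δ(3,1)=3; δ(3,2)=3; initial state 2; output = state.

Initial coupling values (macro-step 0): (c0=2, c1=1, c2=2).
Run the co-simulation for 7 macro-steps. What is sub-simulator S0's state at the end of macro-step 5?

macro 1: S0 reads c2=2 → after 1×micro: 2; S1 reads c1=1 → after 1×micro: 2; S2 reads c2=2 → after 2×micro: 2 ⇒ (c0=2, c1=2, c2=2)
macro 2: S0 reads c2=2 → after 1×micro: 2; S1 reads c1=2 → after 1×micro: 0; S2 reads c2=2 → after 2×micro: 2 ⇒ (c0=2, c1=0, c2=2)
macro 3: S0 reads c2=2 → after 1×micro: 2; S1 reads c1=0 → after 1×micro: 2; S2 reads c2=2 → after 2×micro: 2 ⇒ (c0=2, c1=2, c2=2)
macro 4: S0 reads c2=2 → after 1×micro: 2; S1 reads c1=2 → after 1×micro: 0; S2 reads c2=2 → after 2×micro: 2 ⇒ (c0=2, c1=0, c2=2)
macro 5: S0 reads c2=2 → after 1×micro: 2; S1 reads c1=0 → after 1×micro: 2; S2 reads c2=2 → after 2×micro: 2 ⇒ (c0=2, c1=2, c2=2)
macro 6: S0 reads c2=2 → after 1×micro: 2; S1 reads c1=2 → after 1×micro: 0; S2 reads c2=2 → after 2×micro: 2 ⇒ (c0=2, c1=0, c2=2)
macro 7: S0 reads c2=2 → after 1×micro: 2; S1 reads c1=0 → after 1×micro: 2; S2 reads c2=2 → after 2×micro: 2 ⇒ (c0=2, c1=2, c2=2)

S0 state at macro-step 5 = 2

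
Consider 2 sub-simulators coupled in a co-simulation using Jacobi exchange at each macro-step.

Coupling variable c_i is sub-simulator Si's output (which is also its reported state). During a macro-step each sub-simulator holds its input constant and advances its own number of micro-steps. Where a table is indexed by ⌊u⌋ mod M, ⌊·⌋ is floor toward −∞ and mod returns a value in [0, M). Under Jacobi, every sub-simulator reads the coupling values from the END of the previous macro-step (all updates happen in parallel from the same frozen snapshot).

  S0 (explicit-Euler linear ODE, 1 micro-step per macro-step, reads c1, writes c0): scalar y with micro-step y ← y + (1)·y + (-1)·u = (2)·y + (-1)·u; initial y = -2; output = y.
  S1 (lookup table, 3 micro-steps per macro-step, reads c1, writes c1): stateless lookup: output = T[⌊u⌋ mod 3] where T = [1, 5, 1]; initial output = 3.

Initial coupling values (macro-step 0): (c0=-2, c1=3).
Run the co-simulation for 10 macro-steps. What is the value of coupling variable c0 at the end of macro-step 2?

c0 at macro-step 2 = -15

macro 1: S0 reads c1=3 → after 1×micro: -7; S1 reads c1=3 → after 3×micro: 1 ⇒ (c0=-7, c1=1)
macro 2: S0 reads c1=1 → after 1×micro: -15; S1 reads c1=1 → after 3×micro: 5 ⇒ (c0=-15, c1=5)
macro 3: S0 reads c1=5 → after 1×micro: -35; S1 reads c1=5 → after 3×micro: 1 ⇒ (c0=-35, c1=1)
macro 4: S0 reads c1=1 → after 1×micro: -71; S1 reads c1=1 → after 3×micro: 5 ⇒ (c0=-71, c1=5)
macro 5: S0 reads c1=5 → after 1×micro: -147; S1 reads c1=5 → after 3×micro: 1 ⇒ (c0=-147, c1=1)
macro 6: S0 reads c1=1 → after 1×micro: -295; S1 reads c1=1 → after 3×micro: 5 ⇒ (c0=-295, c1=5)
macro 7: S0 reads c1=5 → after 1×micro: -595; S1 reads c1=5 → after 3×micro: 1 ⇒ (c0=-595, c1=1)
macro 8: S0 reads c1=1 → after 1×micro: -1191; S1 reads c1=1 → after 3×micro: 5 ⇒ (c0=-1191, c1=5)
macro 9: S0 reads c1=5 → after 1×micro: -2387; S1 reads c1=5 → after 3×micro: 1 ⇒ (c0=-2387, c1=1)
macro 10: S0 reads c1=1 → after 1×micro: -4775; S1 reads c1=1 → after 3×micro: 5 ⇒ (c0=-4775, c1=5)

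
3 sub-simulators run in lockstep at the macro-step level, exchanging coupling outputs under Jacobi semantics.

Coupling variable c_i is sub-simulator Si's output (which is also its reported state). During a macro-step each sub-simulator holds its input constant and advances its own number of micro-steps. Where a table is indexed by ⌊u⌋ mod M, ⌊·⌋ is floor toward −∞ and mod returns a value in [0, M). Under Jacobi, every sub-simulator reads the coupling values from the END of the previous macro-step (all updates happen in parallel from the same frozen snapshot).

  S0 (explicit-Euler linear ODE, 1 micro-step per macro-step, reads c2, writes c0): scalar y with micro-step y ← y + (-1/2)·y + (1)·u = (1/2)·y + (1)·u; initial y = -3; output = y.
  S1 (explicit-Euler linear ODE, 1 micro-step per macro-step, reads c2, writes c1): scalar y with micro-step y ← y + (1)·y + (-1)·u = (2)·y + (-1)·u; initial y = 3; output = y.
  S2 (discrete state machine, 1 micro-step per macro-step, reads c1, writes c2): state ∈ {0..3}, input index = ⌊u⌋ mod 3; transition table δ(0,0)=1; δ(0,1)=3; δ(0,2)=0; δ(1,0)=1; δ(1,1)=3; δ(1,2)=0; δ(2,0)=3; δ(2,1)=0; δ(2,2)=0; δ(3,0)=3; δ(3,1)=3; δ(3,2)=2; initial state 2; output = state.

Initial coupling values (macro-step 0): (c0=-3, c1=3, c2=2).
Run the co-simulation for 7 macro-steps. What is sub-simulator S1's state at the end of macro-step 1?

S1 state at macro-step 1 = 4

macro 1: S0 reads c2=2 → after 1×micro: 1/2; S1 reads c2=2 → after 1×micro: 4; S2 reads c1=3 → after 1×micro: 3 ⇒ (c0=1/2, c1=4, c2=3)
macro 2: S0 reads c2=3 → after 1×micro: 13/4; S1 reads c2=3 → after 1×micro: 5; S2 reads c1=4 → after 1×micro: 3 ⇒ (c0=13/4, c1=5, c2=3)
macro 3: S0 reads c2=3 → after 1×micro: 37/8; S1 reads c2=3 → after 1×micro: 7; S2 reads c1=5 → after 1×micro: 2 ⇒ (c0=37/8, c1=7, c2=2)
macro 4: S0 reads c2=2 → after 1×micro: 69/16; S1 reads c2=2 → after 1×micro: 12; S2 reads c1=7 → after 1×micro: 0 ⇒ (c0=69/16, c1=12, c2=0)
macro 5: S0 reads c2=0 → after 1×micro: 69/32; S1 reads c2=0 → after 1×micro: 24; S2 reads c1=12 → after 1×micro: 1 ⇒ (c0=69/32, c1=24, c2=1)
macro 6: S0 reads c2=1 → after 1×micro: 133/64; S1 reads c2=1 → after 1×micro: 47; S2 reads c1=24 → after 1×micro: 1 ⇒ (c0=133/64, c1=47, c2=1)
macro 7: S0 reads c2=1 → after 1×micro: 261/128; S1 reads c2=1 → after 1×micro: 93; S2 reads c1=47 → after 1×micro: 0 ⇒ (c0=261/128, c1=93, c2=0)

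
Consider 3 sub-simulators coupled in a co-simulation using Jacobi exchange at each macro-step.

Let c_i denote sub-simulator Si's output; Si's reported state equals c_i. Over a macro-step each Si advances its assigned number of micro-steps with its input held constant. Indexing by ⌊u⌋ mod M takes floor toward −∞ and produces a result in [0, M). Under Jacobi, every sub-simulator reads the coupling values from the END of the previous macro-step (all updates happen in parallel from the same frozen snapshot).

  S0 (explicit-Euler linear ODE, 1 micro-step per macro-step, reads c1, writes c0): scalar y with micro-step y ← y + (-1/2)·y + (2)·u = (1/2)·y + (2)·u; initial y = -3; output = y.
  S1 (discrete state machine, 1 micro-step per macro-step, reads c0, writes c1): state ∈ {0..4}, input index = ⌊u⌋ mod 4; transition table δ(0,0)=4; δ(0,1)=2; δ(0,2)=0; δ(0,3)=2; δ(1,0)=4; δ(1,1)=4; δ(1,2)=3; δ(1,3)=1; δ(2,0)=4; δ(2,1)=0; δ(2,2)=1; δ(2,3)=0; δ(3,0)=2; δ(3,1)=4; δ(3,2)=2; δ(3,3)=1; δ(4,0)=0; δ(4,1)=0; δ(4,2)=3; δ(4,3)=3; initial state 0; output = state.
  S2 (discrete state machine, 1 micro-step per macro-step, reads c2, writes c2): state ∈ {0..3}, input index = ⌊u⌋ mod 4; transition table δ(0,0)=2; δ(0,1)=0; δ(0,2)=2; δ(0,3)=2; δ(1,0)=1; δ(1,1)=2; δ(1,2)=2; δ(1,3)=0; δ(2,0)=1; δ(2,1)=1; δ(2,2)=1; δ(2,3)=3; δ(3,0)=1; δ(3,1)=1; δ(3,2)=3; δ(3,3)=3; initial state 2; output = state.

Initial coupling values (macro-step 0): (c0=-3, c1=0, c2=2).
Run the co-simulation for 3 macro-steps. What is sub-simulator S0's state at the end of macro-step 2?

macro 1: S0 reads c1=0 → after 1×micro: -3/2; S1 reads c0=-3 → after 1×micro: 2; S2 reads c2=2 → after 1×micro: 1 ⇒ (c0=-3/2, c1=2, c2=1)
macro 2: S0 reads c1=2 → after 1×micro: 13/4; S1 reads c0=-3/2 → after 1×micro: 1; S2 reads c2=1 → after 1×micro: 2 ⇒ (c0=13/4, c1=1, c2=2)
macro 3: S0 reads c1=1 → after 1×micro: 29/8; S1 reads c0=13/4 → after 1×micro: 1; S2 reads c2=2 → after 1×micro: 1 ⇒ (c0=29/8, c1=1, c2=1)

S0 state at macro-step 2 = 13/4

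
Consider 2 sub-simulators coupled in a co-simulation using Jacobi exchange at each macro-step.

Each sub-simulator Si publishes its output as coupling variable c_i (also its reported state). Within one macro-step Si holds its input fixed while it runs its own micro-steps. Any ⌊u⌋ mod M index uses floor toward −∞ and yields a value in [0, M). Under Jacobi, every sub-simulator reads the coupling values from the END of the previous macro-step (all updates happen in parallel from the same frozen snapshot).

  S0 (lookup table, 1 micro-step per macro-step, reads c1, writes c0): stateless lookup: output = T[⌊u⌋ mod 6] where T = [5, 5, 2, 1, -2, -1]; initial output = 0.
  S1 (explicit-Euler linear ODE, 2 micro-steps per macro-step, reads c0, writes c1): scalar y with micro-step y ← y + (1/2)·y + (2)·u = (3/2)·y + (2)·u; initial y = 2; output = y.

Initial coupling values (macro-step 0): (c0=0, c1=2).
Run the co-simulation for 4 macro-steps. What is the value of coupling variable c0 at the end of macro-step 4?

c0 at macro-step 4 = -1

macro 1: S0 reads c1=2 → after 1×micro: 2; S1 reads c0=0 → after 2×micro: 9/2 ⇒ (c0=2, c1=9/2)
macro 2: S0 reads c1=9/2 → after 1×micro: -2; S1 reads c0=2 → after 2×micro: 161/8 ⇒ (c0=-2, c1=161/8)
macro 3: S0 reads c1=161/8 → after 1×micro: 2; S1 reads c0=-2 → after 2×micro: 1129/32 ⇒ (c0=2, c1=1129/32)
macro 4: S0 reads c1=1129/32 → after 1×micro: -1; S1 reads c0=2 → after 2×micro: 11441/128 ⇒ (c0=-1, c1=11441/128)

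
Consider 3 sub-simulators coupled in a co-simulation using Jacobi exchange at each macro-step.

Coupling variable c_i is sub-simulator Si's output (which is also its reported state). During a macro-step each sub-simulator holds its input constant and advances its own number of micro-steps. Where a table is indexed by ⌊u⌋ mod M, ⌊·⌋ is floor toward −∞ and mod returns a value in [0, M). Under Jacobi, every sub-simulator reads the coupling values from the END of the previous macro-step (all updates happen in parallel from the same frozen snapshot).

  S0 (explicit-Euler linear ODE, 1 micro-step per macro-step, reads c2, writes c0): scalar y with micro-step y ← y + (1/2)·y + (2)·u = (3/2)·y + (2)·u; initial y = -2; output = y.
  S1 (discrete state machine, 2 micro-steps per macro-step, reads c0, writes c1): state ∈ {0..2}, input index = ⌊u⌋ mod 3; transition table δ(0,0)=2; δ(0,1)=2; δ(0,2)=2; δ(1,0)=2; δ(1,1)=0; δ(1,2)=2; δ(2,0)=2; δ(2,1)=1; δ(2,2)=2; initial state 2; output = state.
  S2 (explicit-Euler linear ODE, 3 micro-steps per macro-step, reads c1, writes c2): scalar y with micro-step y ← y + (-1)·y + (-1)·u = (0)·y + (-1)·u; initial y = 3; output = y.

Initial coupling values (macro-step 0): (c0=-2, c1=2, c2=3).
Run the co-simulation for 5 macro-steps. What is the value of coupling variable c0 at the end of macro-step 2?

c0 at macro-step 2 = 1/2

macro 1: S0 reads c2=3 → after 1×micro: 3; S1 reads c0=-2 → after 2×micro: 0; S2 reads c1=2 → after 3×micro: -2 ⇒ (c0=3, c1=0, c2=-2)
macro 2: S0 reads c2=-2 → after 1×micro: 1/2; S1 reads c0=3 → after 2×micro: 2; S2 reads c1=0 → after 3×micro: 0 ⇒ (c0=1/2, c1=2, c2=0)
macro 3: S0 reads c2=0 → after 1×micro: 3/4; S1 reads c0=1/2 → after 2×micro: 2; S2 reads c1=2 → after 3×micro: -2 ⇒ (c0=3/4, c1=2, c2=-2)
macro 4: S0 reads c2=-2 → after 1×micro: -23/8; S1 reads c0=3/4 → after 2×micro: 2; S2 reads c1=2 → after 3×micro: -2 ⇒ (c0=-23/8, c1=2, c2=-2)
macro 5: S0 reads c2=-2 → after 1×micro: -133/16; S1 reads c0=-23/8 → after 2×micro: 2; S2 reads c1=2 → after 3×micro: -2 ⇒ (c0=-133/16, c1=2, c2=-2)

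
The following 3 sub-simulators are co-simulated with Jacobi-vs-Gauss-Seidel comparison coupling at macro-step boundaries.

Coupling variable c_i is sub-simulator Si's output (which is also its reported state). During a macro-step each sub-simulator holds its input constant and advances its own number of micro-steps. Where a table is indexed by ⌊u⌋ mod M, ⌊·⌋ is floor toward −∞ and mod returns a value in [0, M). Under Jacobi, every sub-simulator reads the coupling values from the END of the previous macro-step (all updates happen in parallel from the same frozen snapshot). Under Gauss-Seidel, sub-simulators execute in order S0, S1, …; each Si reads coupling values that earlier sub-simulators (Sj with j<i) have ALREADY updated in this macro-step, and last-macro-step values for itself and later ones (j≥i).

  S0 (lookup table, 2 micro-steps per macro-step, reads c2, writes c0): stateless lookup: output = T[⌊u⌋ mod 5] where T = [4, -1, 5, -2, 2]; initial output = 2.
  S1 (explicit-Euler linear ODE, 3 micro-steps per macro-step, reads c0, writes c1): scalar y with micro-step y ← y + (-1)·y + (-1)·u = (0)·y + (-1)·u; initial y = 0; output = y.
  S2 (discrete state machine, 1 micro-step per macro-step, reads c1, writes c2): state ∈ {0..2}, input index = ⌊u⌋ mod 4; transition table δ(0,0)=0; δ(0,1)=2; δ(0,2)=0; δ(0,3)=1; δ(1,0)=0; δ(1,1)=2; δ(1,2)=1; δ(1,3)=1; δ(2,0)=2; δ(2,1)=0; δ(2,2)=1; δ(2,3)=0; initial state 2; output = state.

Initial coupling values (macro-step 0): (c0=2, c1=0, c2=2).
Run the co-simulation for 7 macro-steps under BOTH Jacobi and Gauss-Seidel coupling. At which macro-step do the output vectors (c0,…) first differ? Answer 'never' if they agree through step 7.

first divergence at macro-step: 1

[Jacobi] macro 1: S0 reads c2=2 → after 2×micro: 5; S1 reads c0=2 → after 3×micro: -2; S2 reads c1=0 → after 1×micro: 2 ⇒ (c0=5, c1=-2, c2=2)
[Jacobi] macro 2: S0 reads c2=2 → after 2×micro: 5; S1 reads c0=5 → after 3×micro: -5; S2 reads c1=-2 → after 1×micro: 1 ⇒ (c0=5, c1=-5, c2=1)
[Jacobi] macro 3: S0 reads c2=1 → after 2×micro: -1; S1 reads c0=5 → after 3×micro: -5; S2 reads c1=-5 → after 1×micro: 1 ⇒ (c0=-1, c1=-5, c2=1)
[Jacobi] macro 4: S0 reads c2=1 → after 2×micro: -1; S1 reads c0=-1 → after 3×micro: 1; S2 reads c1=-5 → after 1×micro: 1 ⇒ (c0=-1, c1=1, c2=1)
[Jacobi] macro 5: S0 reads c2=1 → after 2×micro: -1; S1 reads c0=-1 → after 3×micro: 1; S2 reads c1=1 → after 1×micro: 2 ⇒ (c0=-1, c1=1, c2=2)
[Jacobi] macro 6: S0 reads c2=2 → after 2×micro: 5; S1 reads c0=-1 → after 3×micro: 1; S2 reads c1=1 → after 1×micro: 0 ⇒ (c0=5, c1=1, c2=0)
[Jacobi] macro 7: S0 reads c2=0 → after 2×micro: 4; S1 reads c0=5 → after 3×micro: -5; S2 reads c1=1 → after 1×micro: 2 ⇒ (c0=4, c1=-5, c2=2)
[Gauss-Seidel] macro 1: S0 reads c2=2 → after 2×micro: 5; S1 reads c0=5 → after 3×micro: -5; S2 reads c1=-5 → after 1×micro: 0 ⇒ (c0=5, c1=-5, c2=0)
[Gauss-Seidel] macro 2: S0 reads c2=0 → after 2×micro: 4; S1 reads c0=4 → after 3×micro: -4; S2 reads c1=-4 → after 1×micro: 0 ⇒ (c0=4, c1=-4, c2=0)
[Gauss-Seidel] macro 3: S0 reads c2=0 → after 2×micro: 4; S1 reads c0=4 → after 3×micro: -4; S2 reads c1=-4 → after 1×micro: 0 ⇒ (c0=4, c1=-4, c2=0)
[Gauss-Seidel] macro 4: S0 reads c2=0 → after 2×micro: 4; S1 reads c0=4 → after 3×micro: -4; S2 reads c1=-4 → after 1×micro: 0 ⇒ (c0=4, c1=-4, c2=0)
[Gauss-Seidel] macro 5: S0 reads c2=0 → after 2×micro: 4; S1 reads c0=4 → after 3×micro: -4; S2 reads c1=-4 → after 1×micro: 0 ⇒ (c0=4, c1=-4, c2=0)
[Gauss-Seidel] macro 6: S0 reads c2=0 → after 2×micro: 4; S1 reads c0=4 → after 3×micro: -4; S2 reads c1=-4 → after 1×micro: 0 ⇒ (c0=4, c1=-4, c2=0)
[Gauss-Seidel] macro 7: S0 reads c2=0 → after 2×micro: 4; S1 reads c0=4 → after 3×micro: -4; S2 reads c1=-4 → after 1×micro: 0 ⇒ (c0=4, c1=-4, c2=0)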